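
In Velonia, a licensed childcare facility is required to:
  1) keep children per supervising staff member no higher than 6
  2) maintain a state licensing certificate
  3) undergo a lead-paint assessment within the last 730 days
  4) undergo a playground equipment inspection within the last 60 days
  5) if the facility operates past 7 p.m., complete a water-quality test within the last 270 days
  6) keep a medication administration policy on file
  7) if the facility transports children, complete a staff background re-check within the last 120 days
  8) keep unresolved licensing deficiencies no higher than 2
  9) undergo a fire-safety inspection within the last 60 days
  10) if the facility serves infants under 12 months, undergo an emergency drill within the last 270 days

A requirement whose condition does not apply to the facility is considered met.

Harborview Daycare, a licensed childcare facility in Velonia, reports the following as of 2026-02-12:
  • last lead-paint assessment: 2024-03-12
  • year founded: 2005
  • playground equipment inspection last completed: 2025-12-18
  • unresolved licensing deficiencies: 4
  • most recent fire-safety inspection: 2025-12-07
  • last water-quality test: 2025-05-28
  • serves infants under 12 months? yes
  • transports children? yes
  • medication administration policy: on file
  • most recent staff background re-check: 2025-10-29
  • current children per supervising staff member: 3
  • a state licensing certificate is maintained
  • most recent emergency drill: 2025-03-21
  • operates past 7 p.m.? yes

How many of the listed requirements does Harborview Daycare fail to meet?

3

1. children per supervising staff member 3 ≤ 6 → met
2. state licensing certificate present → met
3. lead-paint assessment 702 days ago vs limit 730 → met
4. playground equipment inspection 56 days ago vs limit 60 → met
5. condition 'operates past 7 p.m.' holds; water-quality test 260 days ago vs limit 270 → met
6. medication administration policy present → met
7. condition 'transports children' holds; staff background re-check 106 days ago vs limit 120 → met
8. unresolved licensing deficiencies 4 > 2 → not met
9. fire-safety inspection 67 days ago vs limit 60 → not met
10. condition 'serves infants under 12 months' holds; emergency drill 328 days ago vs limit 270 → not met
Not met: 3 of 10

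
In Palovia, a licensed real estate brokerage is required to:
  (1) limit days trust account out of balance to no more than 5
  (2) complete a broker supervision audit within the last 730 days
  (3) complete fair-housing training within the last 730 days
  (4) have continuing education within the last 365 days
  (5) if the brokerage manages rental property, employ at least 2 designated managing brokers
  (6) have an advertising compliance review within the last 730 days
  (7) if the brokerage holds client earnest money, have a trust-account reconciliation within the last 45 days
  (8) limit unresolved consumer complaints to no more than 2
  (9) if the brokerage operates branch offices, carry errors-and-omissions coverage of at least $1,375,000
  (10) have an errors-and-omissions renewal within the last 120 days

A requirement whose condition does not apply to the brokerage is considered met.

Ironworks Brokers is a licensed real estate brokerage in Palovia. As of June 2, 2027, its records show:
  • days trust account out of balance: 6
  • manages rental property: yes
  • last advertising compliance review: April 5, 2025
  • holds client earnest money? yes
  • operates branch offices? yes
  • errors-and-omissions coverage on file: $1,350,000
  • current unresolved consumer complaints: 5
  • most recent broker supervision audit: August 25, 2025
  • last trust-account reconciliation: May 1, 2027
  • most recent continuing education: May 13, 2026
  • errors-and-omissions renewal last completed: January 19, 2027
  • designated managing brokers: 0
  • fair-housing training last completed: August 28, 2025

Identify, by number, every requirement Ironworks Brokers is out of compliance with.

1. days trust account out of balance 6 > 5 → not met
2. broker supervision audit 646 days ago vs limit 730 → met
3. fair-housing training 643 days ago vs limit 730 → met
4. continuing education 385 days ago vs limit 365 → not met
5. condition 'manages rental property' holds; designated managing brokers 0 < 2 → not met
6. advertising compliance review 788 days ago vs limit 730 → not met
7. condition 'holds client earnest money' holds; trust-account reconciliation 32 days ago vs limit 45 → met
8. unresolved consumer complaints 5 > 2 → not met
9. condition 'operates branch offices' holds; errors-and-omissions coverage $1,350,000 < $1,375,000 → not met
10. errors-and-omissions renewal 134 days ago vs limit 120 → not met
Not met: 1, 4, 5, 6, 8, 9, 10

1, 4, 5, 6, 8, 9, 10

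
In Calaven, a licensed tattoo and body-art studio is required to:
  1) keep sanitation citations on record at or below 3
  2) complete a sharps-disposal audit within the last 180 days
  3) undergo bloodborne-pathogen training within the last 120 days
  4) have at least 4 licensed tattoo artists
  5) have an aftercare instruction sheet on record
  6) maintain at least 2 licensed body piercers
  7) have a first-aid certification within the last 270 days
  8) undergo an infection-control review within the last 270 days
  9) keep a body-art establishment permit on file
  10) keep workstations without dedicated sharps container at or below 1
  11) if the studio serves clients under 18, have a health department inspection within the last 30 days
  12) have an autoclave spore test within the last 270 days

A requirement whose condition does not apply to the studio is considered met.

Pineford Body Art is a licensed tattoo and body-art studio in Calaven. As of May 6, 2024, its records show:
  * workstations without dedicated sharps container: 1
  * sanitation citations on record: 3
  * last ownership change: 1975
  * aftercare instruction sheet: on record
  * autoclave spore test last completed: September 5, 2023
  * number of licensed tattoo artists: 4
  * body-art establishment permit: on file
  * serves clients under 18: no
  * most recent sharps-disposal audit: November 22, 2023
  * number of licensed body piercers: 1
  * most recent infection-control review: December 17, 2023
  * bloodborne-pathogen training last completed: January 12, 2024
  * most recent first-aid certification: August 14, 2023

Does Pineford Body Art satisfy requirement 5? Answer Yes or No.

5. aftercare instruction sheet present → met

Yes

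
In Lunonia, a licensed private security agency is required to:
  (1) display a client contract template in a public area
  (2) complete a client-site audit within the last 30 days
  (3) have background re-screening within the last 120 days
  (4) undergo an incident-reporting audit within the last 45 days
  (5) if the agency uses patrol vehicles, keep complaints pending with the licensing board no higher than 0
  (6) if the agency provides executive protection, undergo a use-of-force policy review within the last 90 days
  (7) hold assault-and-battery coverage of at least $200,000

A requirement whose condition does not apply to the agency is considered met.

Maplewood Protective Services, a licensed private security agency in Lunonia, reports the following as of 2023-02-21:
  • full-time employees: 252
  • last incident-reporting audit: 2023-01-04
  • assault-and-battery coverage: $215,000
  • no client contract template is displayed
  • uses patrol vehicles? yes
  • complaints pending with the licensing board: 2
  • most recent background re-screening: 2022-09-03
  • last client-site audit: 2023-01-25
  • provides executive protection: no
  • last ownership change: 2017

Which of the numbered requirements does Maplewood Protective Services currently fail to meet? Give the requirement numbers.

1. client contract template absent → not met
2. client-site audit 27 days ago vs limit 30 → met
3. background re-screening 171 days ago vs limit 120 → not met
4. incident-reporting audit 48 days ago vs limit 45 → not met
5. condition 'uses patrol vehicles' holds; complaints pending with the licensing board 2 > 0 → not met
6. condition 'provides executive protection' does not hold → requirement n/a → met
7. assault-and-battery coverage $215,000 ≥ $200,000 → met
Not met: 1, 3, 4, 5

1, 3, 4, 5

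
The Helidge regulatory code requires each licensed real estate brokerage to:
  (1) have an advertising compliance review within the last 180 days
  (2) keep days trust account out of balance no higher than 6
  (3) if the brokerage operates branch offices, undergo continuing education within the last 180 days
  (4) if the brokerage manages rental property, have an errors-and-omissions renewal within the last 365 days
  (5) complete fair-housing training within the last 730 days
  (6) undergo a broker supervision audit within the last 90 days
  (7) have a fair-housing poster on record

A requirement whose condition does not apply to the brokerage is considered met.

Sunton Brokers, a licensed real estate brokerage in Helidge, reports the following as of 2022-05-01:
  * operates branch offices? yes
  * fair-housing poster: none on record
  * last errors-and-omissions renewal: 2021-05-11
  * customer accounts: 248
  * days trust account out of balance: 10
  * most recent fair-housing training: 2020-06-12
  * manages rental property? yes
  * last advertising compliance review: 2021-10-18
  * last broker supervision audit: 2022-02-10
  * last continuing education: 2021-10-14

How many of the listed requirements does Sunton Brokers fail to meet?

4

1. advertising compliance review 195 days ago vs limit 180 → not met
2. days trust account out of balance 10 > 6 → not met
3. condition 'operates branch offices' holds; continuing education 199 days ago vs limit 180 → not met
4. condition 'manages rental property' holds; errors-and-omissions renewal 355 days ago vs limit 365 → met
5. fair-housing training 688 days ago vs limit 730 → met
6. broker supervision audit 80 days ago vs limit 90 → met
7. fair-housing poster absent → not met
Not met: 4 of 7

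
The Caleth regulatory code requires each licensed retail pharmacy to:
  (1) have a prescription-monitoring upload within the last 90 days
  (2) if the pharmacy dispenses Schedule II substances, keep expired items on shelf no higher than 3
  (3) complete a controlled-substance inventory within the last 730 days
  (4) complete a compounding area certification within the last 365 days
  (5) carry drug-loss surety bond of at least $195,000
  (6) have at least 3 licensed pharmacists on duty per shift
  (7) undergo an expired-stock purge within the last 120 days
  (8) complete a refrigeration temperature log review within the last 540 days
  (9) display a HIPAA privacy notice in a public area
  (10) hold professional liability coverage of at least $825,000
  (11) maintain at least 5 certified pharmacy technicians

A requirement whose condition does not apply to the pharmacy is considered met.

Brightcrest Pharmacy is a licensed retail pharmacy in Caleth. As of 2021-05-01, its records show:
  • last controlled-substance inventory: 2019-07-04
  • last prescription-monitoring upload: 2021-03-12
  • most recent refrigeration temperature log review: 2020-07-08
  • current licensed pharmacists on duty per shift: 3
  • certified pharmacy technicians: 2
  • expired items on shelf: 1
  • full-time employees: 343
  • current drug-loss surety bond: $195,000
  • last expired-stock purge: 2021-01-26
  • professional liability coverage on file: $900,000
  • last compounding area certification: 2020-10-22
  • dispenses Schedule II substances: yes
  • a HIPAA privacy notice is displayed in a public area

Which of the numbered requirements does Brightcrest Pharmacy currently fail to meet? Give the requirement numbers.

11

1. prescription-monitoring upload 50 days ago vs limit 90 → met
2. condition 'dispenses Schedule II substances' holds; expired items on shelf 1 ≤ 3 → met
3. controlled-substance inventory 667 days ago vs limit 730 → met
4. compounding area certification 191 days ago vs limit 365 → met
5. drug-loss surety bond $195,000 ≥ $195,000 → met
6. licensed pharmacists on duty per shift 3 ≥ 3 → met
7. expired-stock purge 95 days ago vs limit 120 → met
8. refrigeration temperature log review 297 days ago vs limit 540 → met
9. HIPAA privacy notice present → met
10. professional liability coverage $900,000 ≥ $825,000 → met
11. certified pharmacy technicians 2 < 5 → not met
Not met: 11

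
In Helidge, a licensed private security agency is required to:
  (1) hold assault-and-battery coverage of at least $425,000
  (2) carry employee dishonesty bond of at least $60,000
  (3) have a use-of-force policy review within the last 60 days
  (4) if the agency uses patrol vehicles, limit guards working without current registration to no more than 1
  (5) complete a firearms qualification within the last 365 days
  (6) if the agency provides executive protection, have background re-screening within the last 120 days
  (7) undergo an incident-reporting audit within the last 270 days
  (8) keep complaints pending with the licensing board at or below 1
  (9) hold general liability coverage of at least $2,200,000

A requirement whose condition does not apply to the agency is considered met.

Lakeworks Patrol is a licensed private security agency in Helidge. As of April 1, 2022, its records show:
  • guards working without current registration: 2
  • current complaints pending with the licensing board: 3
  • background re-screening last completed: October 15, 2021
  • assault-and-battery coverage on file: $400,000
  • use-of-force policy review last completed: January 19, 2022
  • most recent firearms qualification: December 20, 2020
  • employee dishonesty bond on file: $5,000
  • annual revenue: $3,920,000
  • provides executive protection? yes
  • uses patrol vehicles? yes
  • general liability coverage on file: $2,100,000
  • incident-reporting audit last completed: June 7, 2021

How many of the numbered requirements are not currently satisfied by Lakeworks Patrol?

1. assault-and-battery coverage $400,000 < $425,000 → not met
2. employee dishonesty bond $5,000 < $60,000 → not met
3. use-of-force policy review 72 days ago vs limit 60 → not met
4. condition 'uses patrol vehicles' holds; guards working without current registration 2 > 1 → not met
5. firearms qualification 467 days ago vs limit 365 → not met
6. condition 'provides executive protection' holds; background re-screening 168 days ago vs limit 120 → not met
7. incident-reporting audit 298 days ago vs limit 270 → not met
8. complaints pending with the licensing board 3 > 1 → not met
9. general liability coverage $2,100,000 < $2,200,000 → not met
Not met: 9 of 9

9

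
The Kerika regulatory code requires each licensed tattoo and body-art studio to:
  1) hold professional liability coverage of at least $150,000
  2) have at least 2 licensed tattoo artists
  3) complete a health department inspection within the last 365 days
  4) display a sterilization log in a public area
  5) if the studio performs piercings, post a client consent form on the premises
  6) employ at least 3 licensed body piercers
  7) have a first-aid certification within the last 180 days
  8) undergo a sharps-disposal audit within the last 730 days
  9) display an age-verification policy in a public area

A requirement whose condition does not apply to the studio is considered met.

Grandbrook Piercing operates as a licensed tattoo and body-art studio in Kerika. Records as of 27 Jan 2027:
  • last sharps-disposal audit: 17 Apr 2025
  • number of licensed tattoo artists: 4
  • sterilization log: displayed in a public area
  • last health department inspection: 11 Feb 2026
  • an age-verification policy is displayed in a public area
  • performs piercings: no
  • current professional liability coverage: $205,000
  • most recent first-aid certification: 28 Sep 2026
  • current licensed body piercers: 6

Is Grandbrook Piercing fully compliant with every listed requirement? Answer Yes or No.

1. professional liability coverage $205,000 ≥ $150,000 → met
2. licensed tattoo artists 4 ≥ 2 → met
3. health department inspection 350 days ago vs limit 365 → met
4. sterilization log present → met
5. condition 'performs piercings' does not hold → requirement n/a → met
6. licensed body piercers 6 ≥ 3 → met
7. first-aid certification 121 days ago vs limit 180 → met
8. sharps-disposal audit 650 days ago vs limit 730 → met
9. age-verification policy present → met
All met.

Yes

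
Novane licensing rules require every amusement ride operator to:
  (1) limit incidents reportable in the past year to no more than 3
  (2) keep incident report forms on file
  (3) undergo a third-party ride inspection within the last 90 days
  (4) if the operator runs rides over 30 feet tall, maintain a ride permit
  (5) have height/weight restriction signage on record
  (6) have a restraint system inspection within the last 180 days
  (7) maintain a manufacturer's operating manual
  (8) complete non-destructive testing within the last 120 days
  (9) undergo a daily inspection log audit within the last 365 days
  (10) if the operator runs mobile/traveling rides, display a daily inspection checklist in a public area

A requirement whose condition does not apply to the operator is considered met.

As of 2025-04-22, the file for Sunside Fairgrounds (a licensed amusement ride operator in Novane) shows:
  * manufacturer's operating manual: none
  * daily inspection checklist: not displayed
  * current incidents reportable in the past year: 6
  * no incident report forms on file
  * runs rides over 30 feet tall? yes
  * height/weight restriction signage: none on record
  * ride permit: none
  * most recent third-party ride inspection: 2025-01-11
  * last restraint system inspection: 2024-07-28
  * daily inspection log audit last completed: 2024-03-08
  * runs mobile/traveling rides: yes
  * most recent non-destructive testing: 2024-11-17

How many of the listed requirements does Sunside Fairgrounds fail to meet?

10

1. incidents reportable in the past year 6 > 3 → not met
2. incident report forms absent → not met
3. third-party ride inspection 101 days ago vs limit 90 → not met
4. condition 'runs rides over 30 feet tall' holds; ride permit absent → not met
5. height/weight restriction signage absent → not met
6. restraint system inspection 268 days ago vs limit 180 → not met
7. manufacturer's operating manual absent → not met
8. non-destructive testing 156 days ago vs limit 120 → not met
9. daily inspection log audit 410 days ago vs limit 365 → not met
10. condition 'runs mobile/traveling rides' holds; daily inspection checklist absent → not met
Not met: 10 of 10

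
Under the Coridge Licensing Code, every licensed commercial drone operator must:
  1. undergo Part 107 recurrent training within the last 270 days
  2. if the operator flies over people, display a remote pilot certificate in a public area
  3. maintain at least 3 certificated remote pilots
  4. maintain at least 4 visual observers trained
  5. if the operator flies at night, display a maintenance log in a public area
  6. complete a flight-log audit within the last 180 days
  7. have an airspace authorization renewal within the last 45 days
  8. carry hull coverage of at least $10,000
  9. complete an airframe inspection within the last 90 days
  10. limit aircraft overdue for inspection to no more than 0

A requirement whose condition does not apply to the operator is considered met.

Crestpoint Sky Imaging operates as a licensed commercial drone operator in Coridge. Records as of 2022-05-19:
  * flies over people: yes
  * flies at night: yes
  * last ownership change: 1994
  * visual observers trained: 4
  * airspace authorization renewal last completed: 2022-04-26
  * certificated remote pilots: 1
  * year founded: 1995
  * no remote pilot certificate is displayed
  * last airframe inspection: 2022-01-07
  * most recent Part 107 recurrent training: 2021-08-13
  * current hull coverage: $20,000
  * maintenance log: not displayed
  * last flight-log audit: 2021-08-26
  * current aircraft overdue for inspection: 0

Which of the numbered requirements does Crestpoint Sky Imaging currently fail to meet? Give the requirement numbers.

1. Part 107 recurrent training 279 days ago vs limit 270 → not met
2. condition 'flies over people' holds; remote pilot certificate absent → not met
3. certificated remote pilots 1 < 3 → not met
4. visual observers trained 4 ≥ 4 → met
5. condition 'flies at night' holds; maintenance log absent → not met
6. flight-log audit 266 days ago vs limit 180 → not met
7. airspace authorization renewal 23 days ago vs limit 45 → met
8. hull coverage $20,000 ≥ $10,000 → met
9. airframe inspection 132 days ago vs limit 90 → not met
10. aircraft overdue for inspection 0 ≤ 0 → met
Not met: 1, 2, 3, 5, 6, 9

1, 2, 3, 5, 6, 9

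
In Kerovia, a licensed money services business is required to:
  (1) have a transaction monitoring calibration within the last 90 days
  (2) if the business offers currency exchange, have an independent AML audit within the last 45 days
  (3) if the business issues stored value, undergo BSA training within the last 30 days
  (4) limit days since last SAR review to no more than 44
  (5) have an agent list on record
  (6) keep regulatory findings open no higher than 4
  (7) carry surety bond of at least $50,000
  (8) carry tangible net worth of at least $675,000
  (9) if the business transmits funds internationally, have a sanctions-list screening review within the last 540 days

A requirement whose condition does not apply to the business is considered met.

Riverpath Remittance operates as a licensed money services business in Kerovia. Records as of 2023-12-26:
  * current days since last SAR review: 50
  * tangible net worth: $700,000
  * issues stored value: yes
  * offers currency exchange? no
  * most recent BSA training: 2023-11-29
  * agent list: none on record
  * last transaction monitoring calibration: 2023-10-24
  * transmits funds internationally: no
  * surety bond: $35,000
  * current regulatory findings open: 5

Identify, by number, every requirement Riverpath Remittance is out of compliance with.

4, 5, 6, 7

1. transaction monitoring calibration 63 days ago vs limit 90 → met
2. condition 'offers currency exchange' does not hold → requirement n/a → met
3. condition 'issues stored value' holds; BSA training 27 days ago vs limit 30 → met
4. days since last SAR review 50 > 44 → not met
5. agent list absent → not met
6. regulatory findings open 5 > 4 → not met
7. surety bond $35,000 < $50,000 → not met
8. tangible net worth $700,000 ≥ $675,000 → met
9. condition 'transmits funds internationally' does not hold → requirement n/a → met
Not met: 4, 5, 6, 7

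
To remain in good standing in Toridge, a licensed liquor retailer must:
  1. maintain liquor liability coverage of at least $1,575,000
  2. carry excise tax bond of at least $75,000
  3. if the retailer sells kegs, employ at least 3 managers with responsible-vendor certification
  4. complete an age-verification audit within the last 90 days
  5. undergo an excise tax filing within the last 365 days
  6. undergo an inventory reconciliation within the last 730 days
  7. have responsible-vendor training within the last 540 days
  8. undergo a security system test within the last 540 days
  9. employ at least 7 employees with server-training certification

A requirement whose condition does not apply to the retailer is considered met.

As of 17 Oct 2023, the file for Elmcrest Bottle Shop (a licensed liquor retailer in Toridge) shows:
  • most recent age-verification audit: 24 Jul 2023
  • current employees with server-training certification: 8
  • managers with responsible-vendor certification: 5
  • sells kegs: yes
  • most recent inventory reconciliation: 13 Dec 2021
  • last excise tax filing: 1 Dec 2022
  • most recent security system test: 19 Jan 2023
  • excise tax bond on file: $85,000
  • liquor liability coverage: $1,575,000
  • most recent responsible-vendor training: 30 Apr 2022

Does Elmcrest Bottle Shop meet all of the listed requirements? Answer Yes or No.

Yes

1. liquor liability coverage $1,575,000 ≥ $1,575,000 → met
2. excise tax bond $85,000 ≥ $75,000 → met
3. condition 'sells kegs' holds; managers with responsible-vendor certification 5 ≥ 3 → met
4. age-verification audit 85 days ago vs limit 90 → met
5. excise tax filing 320 days ago vs limit 365 → met
6. inventory reconciliation 673 days ago vs limit 730 → met
7. responsible-vendor training 535 days ago vs limit 540 → met
8. security system test 271 days ago vs limit 540 → met
9. employees with server-training certification 8 ≥ 7 → met
All met.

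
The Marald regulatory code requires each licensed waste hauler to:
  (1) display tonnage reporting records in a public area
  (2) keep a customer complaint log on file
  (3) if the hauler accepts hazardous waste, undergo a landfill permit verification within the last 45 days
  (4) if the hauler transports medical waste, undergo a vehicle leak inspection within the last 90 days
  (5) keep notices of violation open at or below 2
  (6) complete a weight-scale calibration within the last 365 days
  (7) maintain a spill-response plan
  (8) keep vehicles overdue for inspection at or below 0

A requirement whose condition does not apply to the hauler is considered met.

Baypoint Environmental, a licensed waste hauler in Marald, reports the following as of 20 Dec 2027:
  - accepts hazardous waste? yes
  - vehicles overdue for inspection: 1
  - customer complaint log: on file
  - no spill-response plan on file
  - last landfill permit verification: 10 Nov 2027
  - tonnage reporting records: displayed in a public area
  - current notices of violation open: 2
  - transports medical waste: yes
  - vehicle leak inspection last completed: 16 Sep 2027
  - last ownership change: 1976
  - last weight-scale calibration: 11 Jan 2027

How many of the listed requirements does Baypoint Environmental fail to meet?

1. tonnage reporting records present → met
2. customer complaint log present → met
3. condition 'accepts hazardous waste' holds; landfill permit verification 40 days ago vs limit 45 → met
4. condition 'transports medical waste' holds; vehicle leak inspection 95 days ago vs limit 90 → not met
5. notices of violation open 2 ≤ 2 → met
6. weight-scale calibration 343 days ago vs limit 365 → met
7. spill-response plan absent → not met
8. vehicles overdue for inspection 1 > 0 → not met
Not met: 3 of 8

3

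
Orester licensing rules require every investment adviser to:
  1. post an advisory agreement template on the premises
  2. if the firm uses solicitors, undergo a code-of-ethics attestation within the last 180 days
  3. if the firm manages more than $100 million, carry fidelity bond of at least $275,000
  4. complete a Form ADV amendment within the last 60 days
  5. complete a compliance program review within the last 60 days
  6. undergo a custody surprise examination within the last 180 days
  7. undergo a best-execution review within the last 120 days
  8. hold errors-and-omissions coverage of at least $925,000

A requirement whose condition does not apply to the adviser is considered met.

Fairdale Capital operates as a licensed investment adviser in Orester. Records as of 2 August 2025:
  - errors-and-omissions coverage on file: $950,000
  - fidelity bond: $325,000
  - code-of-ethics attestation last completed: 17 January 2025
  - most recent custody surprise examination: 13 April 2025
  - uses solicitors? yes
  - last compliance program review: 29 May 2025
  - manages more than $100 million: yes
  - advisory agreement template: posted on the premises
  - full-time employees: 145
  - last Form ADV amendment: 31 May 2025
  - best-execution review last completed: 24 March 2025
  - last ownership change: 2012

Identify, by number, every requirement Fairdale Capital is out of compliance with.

2, 4, 5, 7

1. advisory agreement template present → met
2. condition 'uses solicitors' holds; code-of-ethics attestation 197 days ago vs limit 180 → not met
3. condition 'manages more than $100 million' holds; fidelity bond $325,000 ≥ $275,000 → met
4. Form ADV amendment 63 days ago vs limit 60 → not met
5. compliance program review 65 days ago vs limit 60 → not met
6. custody surprise examination 111 days ago vs limit 180 → met
7. best-execution review 131 days ago vs limit 120 → not met
8. errors-and-omissions coverage $950,000 ≥ $925,000 → met
Not met: 2, 4, 5, 7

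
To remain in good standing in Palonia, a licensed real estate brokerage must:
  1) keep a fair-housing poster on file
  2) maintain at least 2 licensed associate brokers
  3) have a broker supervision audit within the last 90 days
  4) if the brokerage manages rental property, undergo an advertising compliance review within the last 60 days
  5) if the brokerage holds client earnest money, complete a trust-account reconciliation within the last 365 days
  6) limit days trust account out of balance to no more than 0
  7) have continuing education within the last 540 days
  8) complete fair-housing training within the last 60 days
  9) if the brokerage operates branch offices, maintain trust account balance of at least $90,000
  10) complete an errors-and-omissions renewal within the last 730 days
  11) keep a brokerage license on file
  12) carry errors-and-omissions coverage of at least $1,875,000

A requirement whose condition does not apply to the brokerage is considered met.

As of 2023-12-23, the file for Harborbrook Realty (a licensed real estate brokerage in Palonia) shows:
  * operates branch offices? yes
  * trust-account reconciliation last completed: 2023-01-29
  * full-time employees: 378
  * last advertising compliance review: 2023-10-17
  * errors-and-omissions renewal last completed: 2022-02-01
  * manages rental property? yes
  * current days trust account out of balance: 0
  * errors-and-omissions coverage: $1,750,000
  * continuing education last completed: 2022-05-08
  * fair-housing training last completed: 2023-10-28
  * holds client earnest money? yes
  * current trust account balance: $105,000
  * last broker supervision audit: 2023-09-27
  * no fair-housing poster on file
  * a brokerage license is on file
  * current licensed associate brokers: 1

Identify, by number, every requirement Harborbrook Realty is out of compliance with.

1, 2, 4, 7, 12

1. fair-housing poster absent → not met
2. licensed associate brokers 1 < 2 → not met
3. broker supervision audit 87 days ago vs limit 90 → met
4. condition 'manages rental property' holds; advertising compliance review 67 days ago vs limit 60 → not met
5. condition 'holds client earnest money' holds; trust-account reconciliation 328 days ago vs limit 365 → met
6. days trust account out of balance 0 ≤ 0 → met
7. continuing education 594 days ago vs limit 540 → not met
8. fair-housing training 56 days ago vs limit 60 → met
9. condition 'operates branch offices' holds; trust account balance $105,000 ≥ $90,000 → met
10. errors-and-omissions renewal 690 days ago vs limit 730 → met
11. brokerage license present → met
12. errors-and-omissions coverage $1,750,000 < $1,875,000 → not met
Not met: 1, 2, 4, 7, 12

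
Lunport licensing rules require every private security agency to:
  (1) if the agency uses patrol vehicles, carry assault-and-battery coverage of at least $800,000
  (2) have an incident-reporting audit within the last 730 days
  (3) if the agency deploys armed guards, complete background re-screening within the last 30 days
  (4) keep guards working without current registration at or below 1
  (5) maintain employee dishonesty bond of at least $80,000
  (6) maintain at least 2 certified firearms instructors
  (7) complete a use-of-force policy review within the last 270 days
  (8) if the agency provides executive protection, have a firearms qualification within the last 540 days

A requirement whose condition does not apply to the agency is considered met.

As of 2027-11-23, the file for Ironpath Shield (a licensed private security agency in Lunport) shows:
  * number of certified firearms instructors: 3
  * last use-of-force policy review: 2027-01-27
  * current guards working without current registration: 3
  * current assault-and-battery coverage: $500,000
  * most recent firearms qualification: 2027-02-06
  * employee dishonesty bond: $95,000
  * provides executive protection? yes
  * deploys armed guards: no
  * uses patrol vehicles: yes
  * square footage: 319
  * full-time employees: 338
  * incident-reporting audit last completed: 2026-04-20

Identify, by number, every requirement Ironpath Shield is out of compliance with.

1, 4, 7

1. condition 'uses patrol vehicles' holds; assault-and-battery coverage $500,000 < $800,000 → not met
2. incident-reporting audit 582 days ago vs limit 730 → met
3. condition 'deploys armed guards' does not hold → requirement n/a → met
4. guards working without current registration 3 > 1 → not met
5. employee dishonesty bond $95,000 ≥ $80,000 → met
6. certified firearms instructors 3 ≥ 2 → met
7. use-of-force policy review 300 days ago vs limit 270 → not met
8. condition 'provides executive protection' holds; firearms qualification 290 days ago vs limit 540 → met
Not met: 1, 4, 7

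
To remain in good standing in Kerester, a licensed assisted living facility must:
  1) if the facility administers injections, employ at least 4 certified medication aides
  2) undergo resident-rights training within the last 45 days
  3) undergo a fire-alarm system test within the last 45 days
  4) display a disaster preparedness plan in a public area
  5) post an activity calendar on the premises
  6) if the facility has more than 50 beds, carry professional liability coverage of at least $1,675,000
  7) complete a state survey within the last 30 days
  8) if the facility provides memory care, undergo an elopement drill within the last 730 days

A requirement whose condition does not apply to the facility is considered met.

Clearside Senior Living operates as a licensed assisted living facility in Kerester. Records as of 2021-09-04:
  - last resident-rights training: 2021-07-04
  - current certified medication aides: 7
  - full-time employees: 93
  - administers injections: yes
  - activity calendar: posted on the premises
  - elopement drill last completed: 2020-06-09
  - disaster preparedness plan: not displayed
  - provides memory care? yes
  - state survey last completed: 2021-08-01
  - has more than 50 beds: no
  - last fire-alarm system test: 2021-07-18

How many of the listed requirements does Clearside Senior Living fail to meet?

4

1. condition 'administers injections' holds; certified medication aides 7 ≥ 4 → met
2. resident-rights training 62 days ago vs limit 45 → not met
3. fire-alarm system test 48 days ago vs limit 45 → not met
4. disaster preparedness plan absent → not met
5. activity calendar present → met
6. condition 'has more than 50 beds' does not hold → requirement n/a → met
7. state survey 34 days ago vs limit 30 → not met
8. condition 'provides memory care' holds; elopement drill 452 days ago vs limit 730 → met
Not met: 4 of 8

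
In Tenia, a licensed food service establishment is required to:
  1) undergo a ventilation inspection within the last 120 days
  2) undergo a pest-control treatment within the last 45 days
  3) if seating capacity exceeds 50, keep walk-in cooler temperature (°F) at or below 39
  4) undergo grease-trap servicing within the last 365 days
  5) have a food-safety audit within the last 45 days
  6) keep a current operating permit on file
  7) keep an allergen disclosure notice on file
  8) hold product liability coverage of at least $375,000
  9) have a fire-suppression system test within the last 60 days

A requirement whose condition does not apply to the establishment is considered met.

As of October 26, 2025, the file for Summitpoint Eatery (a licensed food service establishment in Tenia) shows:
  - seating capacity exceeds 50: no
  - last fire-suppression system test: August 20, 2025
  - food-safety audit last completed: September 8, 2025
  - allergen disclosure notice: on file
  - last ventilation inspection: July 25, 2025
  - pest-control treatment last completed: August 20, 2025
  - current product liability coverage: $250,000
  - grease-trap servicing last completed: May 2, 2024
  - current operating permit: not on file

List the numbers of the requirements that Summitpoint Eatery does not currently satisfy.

2, 4, 5, 6, 8, 9

1. ventilation inspection 93 days ago vs limit 120 → met
2. pest-control treatment 67 days ago vs limit 45 → not met
3. condition 'seating capacity exceeds 50' does not hold → requirement n/a → met
4. grease-trap servicing 542 days ago vs limit 365 → not met
5. food-safety audit 48 days ago vs limit 45 → not met
6. current operating permit absent → not met
7. allergen disclosure notice present → met
8. product liability coverage $250,000 < $375,000 → not met
9. fire-suppression system test 67 days ago vs limit 60 → not met
Not met: 2, 4, 5, 6, 8, 9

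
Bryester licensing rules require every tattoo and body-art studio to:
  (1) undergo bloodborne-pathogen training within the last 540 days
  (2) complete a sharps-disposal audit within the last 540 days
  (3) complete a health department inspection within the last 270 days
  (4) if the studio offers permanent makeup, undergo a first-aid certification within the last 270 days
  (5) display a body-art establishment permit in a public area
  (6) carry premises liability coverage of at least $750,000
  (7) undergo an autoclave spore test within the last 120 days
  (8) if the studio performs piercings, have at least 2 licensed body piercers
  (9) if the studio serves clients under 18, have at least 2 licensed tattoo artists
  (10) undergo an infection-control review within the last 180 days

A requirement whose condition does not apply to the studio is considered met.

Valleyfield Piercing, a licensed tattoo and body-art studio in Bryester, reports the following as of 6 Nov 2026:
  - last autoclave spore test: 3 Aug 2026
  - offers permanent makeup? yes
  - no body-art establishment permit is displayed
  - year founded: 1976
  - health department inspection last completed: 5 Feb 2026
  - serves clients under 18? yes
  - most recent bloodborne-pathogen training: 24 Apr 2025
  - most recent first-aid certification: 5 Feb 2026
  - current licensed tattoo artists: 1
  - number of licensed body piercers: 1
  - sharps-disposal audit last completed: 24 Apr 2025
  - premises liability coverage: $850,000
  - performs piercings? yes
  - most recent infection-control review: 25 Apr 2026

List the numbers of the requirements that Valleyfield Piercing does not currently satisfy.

1, 2, 3, 4, 5, 8, 9, 10

1. bloodborne-pathogen training 561 days ago vs limit 540 → not met
2. sharps-disposal audit 561 days ago vs limit 540 → not met
3. health department inspection 274 days ago vs limit 270 → not met
4. condition 'offers permanent makeup' holds; first-aid certification 274 days ago vs limit 270 → not met
5. body-art establishment permit absent → not met
6. premises liability coverage $850,000 ≥ $750,000 → met
7. autoclave spore test 95 days ago vs limit 120 → met
8. condition 'performs piercings' holds; licensed body piercers 1 < 2 → not met
9. condition 'serves clients under 18' holds; licensed tattoo artists 1 < 2 → not met
10. infection-control review 195 days ago vs limit 180 → not met
Not met: 1, 2, 3, 4, 5, 8, 9, 10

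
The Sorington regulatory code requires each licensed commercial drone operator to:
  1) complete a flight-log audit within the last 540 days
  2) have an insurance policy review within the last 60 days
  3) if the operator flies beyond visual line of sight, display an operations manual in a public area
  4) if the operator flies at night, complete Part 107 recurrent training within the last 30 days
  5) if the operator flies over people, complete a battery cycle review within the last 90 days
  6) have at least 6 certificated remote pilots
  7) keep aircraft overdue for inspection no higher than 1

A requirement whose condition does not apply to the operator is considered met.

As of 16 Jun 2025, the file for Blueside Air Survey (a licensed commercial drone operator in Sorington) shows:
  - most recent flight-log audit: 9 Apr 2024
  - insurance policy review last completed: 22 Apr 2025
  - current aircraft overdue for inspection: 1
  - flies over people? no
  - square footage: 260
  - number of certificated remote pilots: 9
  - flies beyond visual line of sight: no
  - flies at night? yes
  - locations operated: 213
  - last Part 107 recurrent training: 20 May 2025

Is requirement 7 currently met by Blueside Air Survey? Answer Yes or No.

7. aircraft overdue for inspection 1 ≤ 1 → met

Yes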